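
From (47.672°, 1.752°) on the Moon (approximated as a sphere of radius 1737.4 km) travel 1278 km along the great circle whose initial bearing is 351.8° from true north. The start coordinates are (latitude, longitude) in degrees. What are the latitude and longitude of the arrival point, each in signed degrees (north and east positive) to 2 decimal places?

84.49°, -83.32°

Angular distance δ = d/R = 1278/1737.4 = 0.73558 rad; initial bearing θ = 6.1401 rad.
sin φ₂ = sin φ₁ cos δ + cos φ₁ sin δ cos θ = (0.7393)(0.7414) + (0.6734)(0.6710)(0.9898) = 0.9954, so φ₂ = 84.49°.
Δλ = atan2(sin θ sin δ cos φ₁, cos δ − sin φ₁ sin φ₂) = atan2(-0.0644, 0.0056) = -85.071°.
λ₂ = 1.752° − 85.071° = -83.32°.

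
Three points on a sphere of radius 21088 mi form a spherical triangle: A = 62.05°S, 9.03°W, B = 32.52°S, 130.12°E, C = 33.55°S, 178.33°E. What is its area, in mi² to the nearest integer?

267174949 mi²

Side lengths (central angles): a = 0.6991, b = 1.4698, c = 1.3939 rad; semiperimeter s = 1.7814.
By l'Huilier's theorem, tan(E/4) = √[tan(s/2) tan((s−a)/2) tan((s−b)/2) tan((s−c)/2)], giving spherical excess E = 0.6008 rad.
Area = E·R² = 0.6008 × (21088)² ≈ 267174949 mi².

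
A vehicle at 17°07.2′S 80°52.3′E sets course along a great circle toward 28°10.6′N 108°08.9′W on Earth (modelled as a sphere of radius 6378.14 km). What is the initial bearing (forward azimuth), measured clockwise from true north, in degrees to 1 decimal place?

35.3°

With φ₁ = -0.2988, φ₂ = 0.4918, Δλ = 2.9842 rad, the forward-azimuth formula gives
θ = atan2( sin Δλ cos φ₂ , cos φ₁ sin φ₂ − sin φ₁ cos φ₂ cos Δλ ) = atan2(0.1382, 0.1950) = 35.33°.
So the initial bearing is 35.3°.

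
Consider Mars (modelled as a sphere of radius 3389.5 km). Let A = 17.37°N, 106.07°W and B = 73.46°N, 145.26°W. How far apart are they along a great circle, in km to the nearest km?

With latitudes φ₁ = 17.370°, φ₂ = 73.460° and longitude difference Δλ = -39.190°:
cos c = sin φ₁ sin φ₂ + cos φ₁ cos φ₂ cos Δλ = (0.2985)(0.9586) + (0.9544)(0.2847)(0.7751) = 0.49677,
so c = arccos(0.49677) = 1.05092 rad.
Distance = R·c = 3389.5 × 1.0509 ≈ 3562 km.

3562 km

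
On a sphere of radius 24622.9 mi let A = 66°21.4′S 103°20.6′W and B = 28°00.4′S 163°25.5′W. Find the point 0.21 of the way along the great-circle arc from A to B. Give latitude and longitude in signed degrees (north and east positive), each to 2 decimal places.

Central angle δ = 0.9188 rad. Interpolating on the sphere with fraction f = 0.21:
P = [sin((1−f)δ)·A + sin(fδ)·B] / sin δ = 0.8351·A + 0.2412·B in Cartesian coordinates,
giving P = (-0.2814, -0.3866, -0.8783), i.e. latitude -61.43°, longitude -126.05°.

-61.43°, -126.05°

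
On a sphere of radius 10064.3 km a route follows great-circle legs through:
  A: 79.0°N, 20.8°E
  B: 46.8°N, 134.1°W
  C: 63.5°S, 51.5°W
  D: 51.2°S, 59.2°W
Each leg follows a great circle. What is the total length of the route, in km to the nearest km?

34094 km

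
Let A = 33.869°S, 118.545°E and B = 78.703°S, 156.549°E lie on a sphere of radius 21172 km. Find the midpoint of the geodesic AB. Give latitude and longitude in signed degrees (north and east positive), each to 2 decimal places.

Central angle δ = 0.8303 rad. Interpolating on the sphere with fraction f = 0.5:
P = [sin((1−f)δ)·A + sin(fδ)·B] / sin δ = 0.5464·A + 0.5464·B in Cartesian coordinates,
giving P = (-0.3150, 0.4411, -0.8403), i.e. latitude -57.18°, longitude 125.53°.

-57.18°, 125.53°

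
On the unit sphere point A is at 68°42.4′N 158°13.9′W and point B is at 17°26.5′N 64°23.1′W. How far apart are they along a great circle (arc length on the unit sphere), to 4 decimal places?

With latitudes φ₁ = 68.707°, φ₂ = 17.442° and longitude difference Δλ = 93.847°:
cos c = sin φ₁ sin φ₂ + cos φ₁ cos φ₂ cos Δλ = (0.9317)(0.2997) + (0.3631)(0.9540)(-0.0671) = 0.25603,
so c = arccos(0.25603) = 1.31188 rad.
On the unit sphere the arc length equals the central angle: 1.3119.

1.3119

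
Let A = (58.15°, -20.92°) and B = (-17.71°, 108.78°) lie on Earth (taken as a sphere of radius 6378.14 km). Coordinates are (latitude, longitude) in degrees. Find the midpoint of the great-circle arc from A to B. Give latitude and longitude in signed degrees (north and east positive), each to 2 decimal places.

The central angle between A and B is δ = 2.1889 rad.
With f = 0.5, the slerp weights are sin((1−f)δ)/sin δ = 1.0904 and sin(fδ)/sin δ = 1.0904.
Weighted sum of the unit vectors: (1.0904)·(0.4929,-0.1884,0.8494) + (1.0904)·(-0.3067,0.9019,-0.3042) = (0.2031, 0.7780, 0.5945).
Converting back: φ = atan2(z, √(x²+y²)) = 36.48°, λ = atan2(y, x) = 75.37°.

36.48°, 75.37°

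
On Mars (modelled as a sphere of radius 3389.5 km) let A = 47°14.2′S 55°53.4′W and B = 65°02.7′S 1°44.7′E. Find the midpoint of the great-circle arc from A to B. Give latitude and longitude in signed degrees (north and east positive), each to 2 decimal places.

Central angle δ = 0.6112 rad. Interpolating on the sphere with fraction f = 0.5:
P = [sin((1−f)δ)·A + sin(fδ)·B] / sin δ = 0.5243·A + 0.5243·B in Cartesian coordinates,
giving P = (0.4207, -0.2880, -0.8603), i.e. latitude -59.35°, longitude -34.39°.

-59.35°, -34.39°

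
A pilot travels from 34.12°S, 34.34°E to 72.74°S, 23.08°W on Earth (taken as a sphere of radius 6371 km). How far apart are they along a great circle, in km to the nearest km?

5348 km

Let φ₁ = -0.5955 rad, φ₂ = -1.2696 rad, and Δλ = -1.0022 rad.
cos c = sin φ₁ sin φ₂ + cos φ₁ cos φ₂ cos Δλ = (-0.5609)(-0.9550) + (0.8279)(0.2967)(0.5385) = 0.66794,
so c = arccos(0.66794) = 0.83936 rad.
Distance = R·c = 6371 × 0.8394 ≈ 5348 km.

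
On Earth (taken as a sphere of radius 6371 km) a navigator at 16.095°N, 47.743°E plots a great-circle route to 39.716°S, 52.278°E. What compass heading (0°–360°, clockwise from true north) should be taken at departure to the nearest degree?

With φ₁ = 0.2809, φ₂ = -0.6932, Δλ = 0.0792 rad, the forward-azimuth formula gives
θ = atan2( sin Δλ cos φ₂ , cos φ₁ sin φ₂ − sin φ₁ cos φ₂ cos Δλ ) = atan2(0.0608, -0.8265) = 175.79°.
So the initial bearing is 176°.

176°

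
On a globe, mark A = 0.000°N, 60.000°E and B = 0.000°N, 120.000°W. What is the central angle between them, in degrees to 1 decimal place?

180.0°

With latitudes φ₁ = 0.000°, φ₂ = 0.000° and longitude difference Δλ = -180.000°:
Haversine: a = sin²(Δφ/2) + cos φ₁ cos φ₂ sin²(Δλ/2) = 0.0000 + (1.0000)(1.0000)(1.0000) = 1.00000.
Central angle c = 2·arcsin(√a) = 3.14159 rad.
So the angular separation is 180.0°.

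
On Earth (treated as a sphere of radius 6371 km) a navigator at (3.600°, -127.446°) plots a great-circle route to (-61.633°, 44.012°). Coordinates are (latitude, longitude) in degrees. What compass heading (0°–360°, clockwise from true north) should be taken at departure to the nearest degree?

175°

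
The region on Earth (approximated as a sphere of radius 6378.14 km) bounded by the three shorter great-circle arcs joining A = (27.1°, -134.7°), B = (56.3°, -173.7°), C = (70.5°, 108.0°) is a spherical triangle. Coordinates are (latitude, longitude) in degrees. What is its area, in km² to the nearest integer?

Side lengths (central angles): a = 0.6062, b = 1.2733, c = 0.7031 rad; semiperimeter s = 1.2913.
By l'Huilier's theorem, tan(E/4) = √[tan(s/2) tan((s−a)/2) tan((s−b)/2) tan((s−c)/2)], giving spherical excess E = 0.1083 rad.
Area = E·R² = 0.1083 × (6378.14)² ≈ 4404580 km².

4404580 km²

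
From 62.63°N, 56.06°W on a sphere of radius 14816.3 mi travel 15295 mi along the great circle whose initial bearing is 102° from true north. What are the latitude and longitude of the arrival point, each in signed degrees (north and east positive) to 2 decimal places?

21.92°, 8.79°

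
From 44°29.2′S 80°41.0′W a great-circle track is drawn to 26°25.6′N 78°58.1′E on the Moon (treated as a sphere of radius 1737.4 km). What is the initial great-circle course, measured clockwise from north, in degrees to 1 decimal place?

Δλ = 159.652° = 2.7864 rad.
y = sin Δλ · cos φ₂ = (0.3477)(0.8955) = 0.3114
x = cos φ₁ sin φ₂ − sin φ₁ cos φ₂ cos Δλ = (0.7134)(0.4451) − (-0.7007)(0.8955)(-0.9376) = -0.2709
θ = atan2(y, x) = 131.02°, so the bearing is 131.0°.

131.0°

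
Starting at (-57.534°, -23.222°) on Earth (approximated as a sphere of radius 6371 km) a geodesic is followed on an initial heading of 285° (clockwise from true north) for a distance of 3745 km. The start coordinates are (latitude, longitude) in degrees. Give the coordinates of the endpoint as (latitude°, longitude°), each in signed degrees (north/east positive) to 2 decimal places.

-38.69°, -66.55°

Angular distance δ = d/R = 3745/6371 = 0.58782 rad; initial bearing θ = 4.9742 rad.
sin φ₂ = sin φ₁ cos δ + cos φ₁ sin δ cos θ = (-0.8437)(0.8322) + (0.5368)(0.5545)(0.2588) = -0.6250, so φ₂ = -38.69°.
Δλ = atan2(sin θ sin δ cos φ₁, cos δ − sin φ₁ sin φ₂) = atan2(-0.2875, 0.3048) = -43.332°.
λ₂ = -23.222° − 43.332° = -66.55°.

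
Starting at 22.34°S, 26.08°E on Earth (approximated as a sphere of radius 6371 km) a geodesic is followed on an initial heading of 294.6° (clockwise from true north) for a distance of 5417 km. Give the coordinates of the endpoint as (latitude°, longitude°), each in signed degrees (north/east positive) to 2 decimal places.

Angular distance δ = d/R = 5417/6371 = 0.85026 rad; initial bearing θ = 5.1417 rad.
sin φ₂ = sin φ₁ cos δ + cos φ₁ sin δ cos θ = (-0.3801)(0.6598) + (0.9249)(0.7515)(0.4163) = 0.0385, so φ₂ = 2.21°.
Δλ = atan2(sin θ sin δ cos φ₁, cos δ − sin φ₁ sin φ₂) = atan2(-0.6320, 0.6744) = -43.138°.
λ₂ = 26.080° − 43.138° = -17.06°.

2.21°, -17.06°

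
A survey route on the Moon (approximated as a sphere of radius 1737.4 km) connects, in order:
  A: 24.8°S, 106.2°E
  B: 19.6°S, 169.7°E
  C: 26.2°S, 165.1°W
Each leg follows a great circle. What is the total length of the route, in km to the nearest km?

2505 km

Leg A→B: central angle 1.0213 rad, distance 1774.4 km.
Leg B→C: central angle 0.4204 rad, distance 730.4 km.
Total: 1774.4 + 730.4 ≈ 2505 km.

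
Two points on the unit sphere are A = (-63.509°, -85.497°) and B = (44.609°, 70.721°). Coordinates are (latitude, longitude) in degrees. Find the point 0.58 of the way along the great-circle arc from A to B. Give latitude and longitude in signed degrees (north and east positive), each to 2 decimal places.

Central angle δ = 2.7366 rad. Interpolating on the sphere with fraction f = 0.58:
P = [sin((1−f)δ)·A + sin(fδ)·B] / sin δ = 2.3162·A + 2.5379·B in Cartesian coordinates,
giving P = (0.6776, 0.6755, -0.2907), i.e. latitude -16.90°, longitude 44.91°.

-16.90°, 44.91°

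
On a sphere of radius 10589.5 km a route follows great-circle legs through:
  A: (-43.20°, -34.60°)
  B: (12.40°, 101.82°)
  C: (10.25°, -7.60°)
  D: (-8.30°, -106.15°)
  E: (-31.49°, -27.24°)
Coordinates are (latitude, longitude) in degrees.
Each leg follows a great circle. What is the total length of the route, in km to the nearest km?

Leg A→B: central angle 2.2953 rad, distance 24305.9 km.
Leg B→C: central angle 1.8560 rad, distance 19654.0 km.
Leg C→D: central angle 1.7421 rad, distance 18447.8 km.
Leg D→E: central angle 1.3308 rad, distance 14092.4 km.
Total: 24305.9 + 19654.0 + 18447.8 + 14092.4 ≈ 76500 km.

76500 km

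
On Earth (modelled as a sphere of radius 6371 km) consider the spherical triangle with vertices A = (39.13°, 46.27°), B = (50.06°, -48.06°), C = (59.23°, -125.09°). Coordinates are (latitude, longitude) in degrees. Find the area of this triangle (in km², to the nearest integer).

Side lengths (central angles): a = 0.7488, b = 1.4203, c = 1.1082 rad; semiperimeter s = 1.6387.
By l'Huilier's theorem, tan(E/4) = √[tan(s/2) tan((s−a)/2) tan((s−b)/2) tan((s−c)/2)], giving spherical excess E = 0.4906 rad.
Area = E·R² = 0.4906 × (6371)² ≈ 19912794 km².

19912794 km²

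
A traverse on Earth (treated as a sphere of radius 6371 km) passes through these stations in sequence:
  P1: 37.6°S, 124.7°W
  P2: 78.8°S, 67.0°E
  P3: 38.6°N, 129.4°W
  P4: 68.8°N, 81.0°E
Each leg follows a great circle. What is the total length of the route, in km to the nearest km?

Leg P1→P2: central angle 1.1065 rad, distance 7049.2 km.
Leg P2→P3: central angle 2.4305 rad, distance 15484.4 km.
Leg P3→P4: central angle 1.2261 rad, distance 7811.6 km.
Total: 7049.2 + 15484.4 + 7811.6 ≈ 30345 km.

30345 km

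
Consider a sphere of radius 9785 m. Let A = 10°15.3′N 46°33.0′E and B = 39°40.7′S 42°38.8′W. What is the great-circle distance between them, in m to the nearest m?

In radians: φ₁ = 0.1790, φ₂ = -0.6925, Δλ = -89.197° = -1.5568 rad.
cos c = sin φ₁ sin φ₂ + cos φ₁ cos φ₂ cos Δλ = (0.1780)(-0.6385) + (0.9840)(0.7696)(0.0140) = -0.10305,
so c = arccos(-0.10305) = 1.67403 rad.
Distance = R·c = 9785 × 1.6740 ≈ 16380 m.

16380 m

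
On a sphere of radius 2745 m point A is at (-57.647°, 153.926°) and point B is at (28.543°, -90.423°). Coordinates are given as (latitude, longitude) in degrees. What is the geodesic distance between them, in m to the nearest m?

With latitudes φ₁ = -57.647°, φ₂ = 28.543° and longitude difference Δλ = 115.651°:
cos c = sin φ₁ sin φ₂ + cos φ₁ cos φ₂ cos Δλ = (-0.8448)(0.4778) + (0.5351)(0.8785)(-0.4329) = -0.60714,
so c = arccos(-0.60714) = 2.22326 rad.
Distance = R·c = 2745 × 2.2233 ≈ 6103 m.

6103 m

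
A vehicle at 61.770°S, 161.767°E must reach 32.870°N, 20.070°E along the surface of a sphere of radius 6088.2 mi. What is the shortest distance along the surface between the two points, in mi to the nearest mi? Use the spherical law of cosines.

15108 mi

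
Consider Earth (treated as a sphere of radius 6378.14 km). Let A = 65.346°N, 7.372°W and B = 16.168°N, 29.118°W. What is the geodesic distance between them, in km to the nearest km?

5711 km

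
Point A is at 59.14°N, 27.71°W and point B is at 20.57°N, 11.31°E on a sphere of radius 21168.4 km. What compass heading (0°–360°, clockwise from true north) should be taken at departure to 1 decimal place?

Δλ = 39.020° = 0.6810 rad.
y = sin Δλ · cos φ₂ = (0.6296)(0.9362) = 0.5895
x = cos φ₁ sin φ₂ − sin φ₁ cos φ₂ cos Δλ = (0.5129)(0.3514) − (0.8584)(0.9362)(0.7769) = -0.4442
θ = atan2(y, x) = 127.00°, so the bearing is 127.0°.

127.0°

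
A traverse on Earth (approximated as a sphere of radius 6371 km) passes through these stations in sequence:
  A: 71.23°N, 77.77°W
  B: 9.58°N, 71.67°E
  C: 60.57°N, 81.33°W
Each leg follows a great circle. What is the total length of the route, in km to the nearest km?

22606 km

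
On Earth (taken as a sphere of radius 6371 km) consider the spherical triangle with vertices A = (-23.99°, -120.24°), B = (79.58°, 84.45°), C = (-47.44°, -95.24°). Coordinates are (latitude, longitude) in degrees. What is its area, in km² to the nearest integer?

33960728 km²

Side lengths (central angles): a = 2.5806, b = 0.5365, c = 2.1532 rad; semiperimeter s = 2.6351.
By l'Huilier's theorem, tan(E/4) = √[tan(s/2) tan((s−a)/2) tan((s−b)/2) tan((s−c)/2)], giving spherical excess E = 0.8367 rad.
Area = E·R² = 0.8367 × (6371)² ≈ 33960728 km².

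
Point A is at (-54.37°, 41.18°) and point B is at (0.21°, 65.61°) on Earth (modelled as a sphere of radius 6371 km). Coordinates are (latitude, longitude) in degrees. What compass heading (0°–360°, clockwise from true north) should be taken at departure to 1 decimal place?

29.1°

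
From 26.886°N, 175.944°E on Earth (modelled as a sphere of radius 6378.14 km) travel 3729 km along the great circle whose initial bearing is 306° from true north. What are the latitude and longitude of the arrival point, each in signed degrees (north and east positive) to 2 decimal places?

Angular distance δ = d/R = 3729/6378.14 = 0.58465 rad; initial bearing θ = 5.3407 rad.
sin φ₂ = sin φ₁ cos δ + cos φ₁ sin δ cos θ = (0.4522)(0.8339) + (0.8919)(0.5519)(0.5878) = 0.6664, so φ₂ = 41.79°.
Δλ = atan2(sin θ sin δ cos φ₁, cos δ − sin φ₁ sin φ₂) = atan2(-0.3982, 0.5325) = -36.790°.
λ₂ = 175.944° − 36.790° = 139.15°.

41.79°, 139.15°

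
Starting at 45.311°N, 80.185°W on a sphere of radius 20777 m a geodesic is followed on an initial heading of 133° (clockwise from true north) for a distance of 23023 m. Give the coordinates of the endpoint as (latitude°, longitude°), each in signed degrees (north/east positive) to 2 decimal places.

-6.42°, -38.99°

Angular distance δ = d/R = 23023/20777 = 1.10810 rad; initial bearing θ = 2.3213 rad.
sin φ₂ = sin φ₁ cos δ + cos φ₁ sin δ cos θ = (0.7109)(0.4464) + (0.7033)(0.8949)(-0.6820) = -0.1119, so φ₂ = -6.42°.
Δλ = atan2(sin θ sin δ cos φ₁, cos δ − sin φ₁ sin φ₂) = atan2(0.4602, 0.5259) = 41.192°.
λ₂ = -80.185° + 41.192° = -38.99°.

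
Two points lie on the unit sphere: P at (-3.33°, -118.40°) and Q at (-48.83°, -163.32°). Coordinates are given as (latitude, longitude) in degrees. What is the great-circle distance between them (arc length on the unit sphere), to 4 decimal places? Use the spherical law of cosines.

1.0367

Let φ₁ = -0.0581 rad, φ₂ = -0.8522 rad, and Δλ = -0.7840 rad.
cos c = sin φ₁ sin φ₂ + cos φ₁ cos φ₂ cos Δλ = (-0.0581)(-0.7528) + (0.9983)(0.6583)(0.7081) = 0.50907,
so c = arccos(0.50907) = 1.03669 rad.
On the unit sphere the arc length equals the central angle: 1.0367.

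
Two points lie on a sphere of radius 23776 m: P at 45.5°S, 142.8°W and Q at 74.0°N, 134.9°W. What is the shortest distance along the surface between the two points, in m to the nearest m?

49639 m

Let φ₁ = -0.7941 rad, φ₂ = 1.2915 rad, and Δλ = 0.1379 rad.
cos c = sin φ₁ sin φ₂ + cos φ₁ cos φ₂ cos Δλ = (-0.7133)(0.9613) + (0.7009)(0.2756)(0.9905) = -0.49426,
so c = arccos(-0.49426) = 2.08778 rad.
Distance = R·c = 23776 × 2.0878 ≈ 49639 m.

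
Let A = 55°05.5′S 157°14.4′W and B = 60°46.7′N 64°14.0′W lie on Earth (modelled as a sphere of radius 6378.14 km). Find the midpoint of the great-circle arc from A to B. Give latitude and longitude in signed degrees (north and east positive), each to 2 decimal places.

4.11°, -115.51°

Central angle δ = 2.3896 rad. Interpolating on the sphere with fraction f = 0.5:
P = [sin((1−f)δ)·A + sin(fδ)·B] / sin δ = 1.3617·A + 1.3617·B in Cartesian coordinates,
giving P = (-0.4296, -0.9002, 0.0717), i.e. latitude 4.11°, longitude -115.51°.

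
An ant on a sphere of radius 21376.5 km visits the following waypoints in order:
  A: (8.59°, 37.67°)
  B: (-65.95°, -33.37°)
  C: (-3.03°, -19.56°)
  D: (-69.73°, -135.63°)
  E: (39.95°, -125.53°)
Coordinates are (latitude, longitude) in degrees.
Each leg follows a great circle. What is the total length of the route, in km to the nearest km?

Leg A→B: central angle 1.5763 rad, distance 33695.1 km.
Leg B→C: central angle 1.1113 rad, distance 23756.3 km.
Leg C→D: central angle 1.6734 rad, distance 35772.1 km.
Leg D→E: central angle 1.9187 rad, distance 41014.1 km.
Total: 33695.1 + 23756.3 + 35772.1 + 41014.1 ≈ 134238 km.

134238 km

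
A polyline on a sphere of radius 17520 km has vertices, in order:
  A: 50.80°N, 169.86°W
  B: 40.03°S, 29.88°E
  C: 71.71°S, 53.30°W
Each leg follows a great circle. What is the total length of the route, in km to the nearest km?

65073 km

Leg A→B: central angle 2.8369 rad, distance 49702.9 km.
Leg B→C: central angle 0.8773 rad, distance 15370.3 km.
Total: 49702.9 + 15370.3 ≈ 65073 km.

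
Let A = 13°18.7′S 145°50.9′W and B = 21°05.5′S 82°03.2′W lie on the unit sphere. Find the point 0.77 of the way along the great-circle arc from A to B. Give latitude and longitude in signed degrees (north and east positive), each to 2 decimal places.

The central angle between A and B is δ = 1.0658 rad.
With f = 0.77, the slerp weights are sin((1−f)δ)/sin δ = 0.2773 and sin(fδ)/sin δ = 0.8359.
Weighted sum of the unit vectors: (0.2773)·(-0.8053,-0.5463,-0.2302) + (0.8359)·(0.1290,-0.9240,-0.3599) = (-0.1155, -0.9239, -0.3647).
Converting back: φ = atan2(z, √(x²+y²)) = -21.39°, λ = atan2(y, x) = -97.12°.

-21.39°, -97.12°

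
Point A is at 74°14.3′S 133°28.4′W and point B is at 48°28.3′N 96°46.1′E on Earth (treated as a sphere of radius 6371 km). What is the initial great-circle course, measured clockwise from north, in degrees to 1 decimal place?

248.1°

Δλ = -129.758° = -2.2647 rad.
y = sin Δλ · cos φ₂ = (-0.7687)(0.6630) = -0.5097
x = cos φ₁ sin φ₂ − sin φ₁ cos φ₂ cos Δλ = (0.2716)(0.7486) − (-0.9624)(0.6630)(-0.6396) = -0.2047
θ = atan2(y, x) = -111.88°; adding 360° gives 248.1°.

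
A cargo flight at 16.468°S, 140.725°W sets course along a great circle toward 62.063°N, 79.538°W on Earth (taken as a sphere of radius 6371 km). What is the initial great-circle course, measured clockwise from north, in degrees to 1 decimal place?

Δλ = 61.187° = 1.0679 rad.
y = sin Δλ · cos φ₂ = (0.8762)(0.4685) = 0.4105
x = cos φ₁ sin φ₂ − sin φ₁ cos φ₂ cos Δλ = (0.9590)(0.8835) − (-0.2835)(0.4685)(0.4820) = 0.9112
θ = atan2(y, x) = 24.25°, so the bearing is 24.3°.

24.3°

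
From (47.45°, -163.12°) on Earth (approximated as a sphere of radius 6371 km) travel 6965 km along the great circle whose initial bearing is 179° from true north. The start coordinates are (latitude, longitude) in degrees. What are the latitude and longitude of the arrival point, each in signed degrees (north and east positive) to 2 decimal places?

Angular distance δ = d/R = 6965/6371 = 1.09323 rad; initial bearing θ = 3.1241 rad.
sin φ₂ = sin φ₁ cos δ + cos φ₁ sin δ cos θ = (0.7367)(0.4596) + (0.6762)(0.8881)(-0.9998) = -0.2619, so φ₂ = -15.18°.
Δλ = atan2(sin θ sin δ cos φ₁, cos δ − sin φ₁ sin φ₂) = atan2(0.0105, 0.6525) = 0.920°.
λ₂ = -163.120° + 0.920° = -162.20°.

-15.18°, -162.20°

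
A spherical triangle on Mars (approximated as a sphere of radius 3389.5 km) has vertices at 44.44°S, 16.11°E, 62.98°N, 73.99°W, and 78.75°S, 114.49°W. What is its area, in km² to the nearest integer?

Side lengths (central angles): a = 2.5087, b = 0.9322, c = 2.2450 rad; semiperimeter s = 2.8430.
By l'Huilier's theorem, tan(E/4) = √[tan(s/2) tan((s−a)/2) tan((s−b)/2) tan((s−c)/2)], giving spherical excess E = 2.4408 rad.
Area = E·R² = 2.4408 × (3389.5)² ≈ 28042165 km².

28042165 km²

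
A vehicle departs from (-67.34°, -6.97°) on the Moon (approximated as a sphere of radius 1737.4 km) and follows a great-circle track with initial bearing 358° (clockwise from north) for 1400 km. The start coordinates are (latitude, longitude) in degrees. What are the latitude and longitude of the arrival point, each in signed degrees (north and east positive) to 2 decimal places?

Angular distance δ = d/R = 1400/1737.4 = 0.80580 rad; initial bearing θ = 6.2483 rad.
sin φ₂ = sin φ₁ cos δ + cos φ₁ sin δ cos θ = (-0.9228)(0.6925) + (0.3853)(0.7214)(0.9994) = -0.3613, so φ₂ = -21.18°.
Δλ = atan2(sin θ sin δ cos φ₁, cos δ − sin φ₁ sin φ₂) = atan2(-0.0097, 0.3591) = -1.547°.
λ₂ = -6.970° − 1.547° = -8.52°.

-21.18°, -8.52°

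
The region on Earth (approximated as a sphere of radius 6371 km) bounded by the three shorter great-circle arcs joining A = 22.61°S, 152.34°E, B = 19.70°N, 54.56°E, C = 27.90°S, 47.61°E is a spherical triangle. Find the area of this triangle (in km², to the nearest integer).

38146218 km²

Side lengths (central angles): a = 0.8390, b = 1.5983, c = 1.8206 rad; semiperimeter s = 2.1290.
By l'Huilier's theorem, tan(E/4) = √[tan(s/2) tan((s−a)/2) tan((s−b)/2) tan((s−c)/2)], giving spherical excess E = 0.9398 rad.
Area = E·R² = 0.9398 × (6371)² ≈ 38146218 km².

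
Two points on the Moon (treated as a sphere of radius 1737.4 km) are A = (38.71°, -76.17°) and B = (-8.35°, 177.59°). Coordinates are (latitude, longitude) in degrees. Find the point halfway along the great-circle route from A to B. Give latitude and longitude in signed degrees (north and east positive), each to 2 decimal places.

24.07°, -138.24°

The central angle between A and B is δ = 1.8826 rad.
With f = 0.5, the slerp weights are sin((1−f)δ)/sin δ = 0.8492 and sin(fδ)/sin δ = 0.8492.
Weighted sum of the unit vectors: (0.8492)·(0.1865,-0.7577,0.6254) + (0.8492)·(-0.9885,0.0416,-0.1452) = (-0.6811, -0.6081, 0.4078).
Converting back: φ = atan2(z, √(x²+y²)) = 24.07°, λ = atan2(y, x) = -138.24°.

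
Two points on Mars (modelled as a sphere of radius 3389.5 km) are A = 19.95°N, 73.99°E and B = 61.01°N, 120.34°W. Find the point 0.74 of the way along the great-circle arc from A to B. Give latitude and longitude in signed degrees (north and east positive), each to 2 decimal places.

82.90°, -175.40°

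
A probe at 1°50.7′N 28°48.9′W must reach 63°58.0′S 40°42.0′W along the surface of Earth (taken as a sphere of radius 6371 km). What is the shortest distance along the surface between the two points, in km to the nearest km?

7383 km

In radians: φ₁ = 0.0322, φ₂ = -1.1164, Δλ = -11.885° = -0.2074 rad.
cos c = sin φ₁ sin φ₂ + cos φ₁ cos φ₂ cos Δλ = (0.0322)(-0.8985) + (0.9995)(0.4389)(0.9786) = 0.40033,
so c = arccos(0.40033) = 1.15892 rad.
Distance = R·c = 6371 × 1.1589 ≈ 7383 km.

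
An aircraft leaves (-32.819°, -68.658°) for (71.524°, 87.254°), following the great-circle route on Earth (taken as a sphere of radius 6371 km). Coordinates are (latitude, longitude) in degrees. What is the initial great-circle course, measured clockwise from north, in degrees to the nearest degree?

11°

Δλ = 155.912° = 2.7212 rad.
y = sin Δλ · cos φ₂ = (0.4081)(0.3169) = 0.1293
x = cos φ₁ sin φ₂ − sin φ₁ cos φ₂ cos Δλ = (0.8404)(0.9485) − (-0.5420)(0.3169)(-0.9129) = 0.6403
θ = atan2(y, x) = 11.42°, so the bearing is 11°.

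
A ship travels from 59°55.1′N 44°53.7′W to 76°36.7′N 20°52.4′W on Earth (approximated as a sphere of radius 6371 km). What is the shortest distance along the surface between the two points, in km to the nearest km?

2068 km

In radians: φ₁ = 1.0458, φ₂ = 1.3371, Δλ = 24.022° = 0.4193 rad.
Haversine: a = sin²(Δφ/2) + cos φ₁ cos φ₂ sin²(Δλ/2) = 0.0211 + (0.5012)(0.2315)(0.0433) = 0.02610.
Central angle c = 2·arcsin(√a) = 0.32452 rad.
Distance = R·c = 6371 × 0.3245 ≈ 2068 km.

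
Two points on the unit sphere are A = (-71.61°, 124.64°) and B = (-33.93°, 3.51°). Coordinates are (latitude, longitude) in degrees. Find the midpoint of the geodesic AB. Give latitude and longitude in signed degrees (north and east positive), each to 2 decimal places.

Central angle δ = 1.1654 rad. Interpolating on the sphere with fraction f = 0.5:
P = [sin((1−f)δ)·A + sin(fδ)·B] / sin δ = 0.5988·A + 0.5988·B in Cartesian coordinates,
giving P = (0.3885, 0.1859, -0.9025), i.e. latitude -64.49°, longitude 25.56°.

-64.49°, 25.56°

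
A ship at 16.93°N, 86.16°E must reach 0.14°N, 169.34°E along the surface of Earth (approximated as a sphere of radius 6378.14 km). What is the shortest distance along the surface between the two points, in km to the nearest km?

With latitudes φ₁ = 16.930°, φ₂ = 0.140° and longitude difference Δλ = 83.180°:
Haversine: a = sin²(Δφ/2) + cos φ₁ cos φ₂ sin²(Δλ/2) = 0.0213 + (0.9567)(1.0000)(0.4406) = 0.44284.
Central angle c = 2·arcsin(√a) = 1.45623 rad.
Distance = R·c = 6378.14 × 1.4562 ≈ 9288 km.

9288 km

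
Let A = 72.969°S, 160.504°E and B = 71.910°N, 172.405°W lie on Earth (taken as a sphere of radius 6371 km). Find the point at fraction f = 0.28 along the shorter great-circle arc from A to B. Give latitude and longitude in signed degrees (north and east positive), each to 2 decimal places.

Central angle δ = 2.5462 rad. Interpolating on the sphere with fraction f = 0.28:
P = [sin((1−f)δ)·A + sin(fδ)·B] / sin δ = 1.7219·A + 1.1662·B in Cartesian coordinates,
giving P = (-0.8344, 0.1205, -0.5379), i.e. latitude -32.54°, longitude 171.78°.

-32.54°, 171.78°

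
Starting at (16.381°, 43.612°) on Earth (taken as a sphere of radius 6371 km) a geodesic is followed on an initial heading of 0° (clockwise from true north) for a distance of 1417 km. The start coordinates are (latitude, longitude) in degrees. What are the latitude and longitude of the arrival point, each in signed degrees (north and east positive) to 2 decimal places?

29.12°, 43.61°

Angular distance δ = d/R = 1417/6371 = 0.22241 rad; initial bearing θ = 0.0000 rad.
sin φ₂ = sin φ₁ cos δ + cos φ₁ sin δ cos θ = (0.2820)(0.9754) + (0.9594)(0.2206)(1.0000) = 0.4867, so φ₂ = 29.12°.
Δλ = atan2(sin θ sin δ cos φ₁, cos δ − sin φ₁ sin φ₂) = atan2(0.0000, 0.8381) = 0.000°.
λ₂ = 43.612° + 0.000° = 43.61°.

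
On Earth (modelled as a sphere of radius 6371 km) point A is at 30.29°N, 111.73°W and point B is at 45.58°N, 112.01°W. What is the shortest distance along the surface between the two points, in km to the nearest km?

1700 km

In radians: φ₁ = 0.5287, φ₂ = 0.7955, Δλ = -0.280° = -0.0049 rad.
cos c = sin φ₁ sin φ₂ + cos φ₁ cos φ₂ cos Δλ = (0.5044)(0.7142) + (0.8635)(0.6999)(1.0000) = 0.96460,
so c = arccos(0.96460) = 0.26689 rad.
Distance = R·c = 6371 × 0.2669 ≈ 1700 km.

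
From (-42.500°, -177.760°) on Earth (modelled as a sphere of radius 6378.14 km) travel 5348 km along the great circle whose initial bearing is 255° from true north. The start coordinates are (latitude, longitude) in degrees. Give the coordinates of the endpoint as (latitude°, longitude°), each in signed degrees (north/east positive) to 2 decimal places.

-36.41°, 119.04°

Angular distance δ = d/R = 5348/6378.14 = 0.83849 rad; initial bearing θ = 4.4506 rad.
sin φ₂ = sin φ₁ cos δ + cos φ₁ sin δ cos θ = (-0.6756)(0.6686) + (0.7373)(0.7436)(-0.2588) = -0.5936, so φ₂ = -36.41°.
Δλ = atan2(sin θ sin δ cos φ₁, cos δ − sin φ₁ sin φ₂) = atan2(-0.5296, 0.2676) = -63.196°.
λ₂ = -177.760° − 63.196° = -240.96° → 119.04° after wrapping to (−180°, 180°].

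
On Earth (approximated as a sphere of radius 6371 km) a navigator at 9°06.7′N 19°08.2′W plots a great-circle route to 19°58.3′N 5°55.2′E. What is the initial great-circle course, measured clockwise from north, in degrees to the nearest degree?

Δλ = 25.057° = 0.4373 rad.
y = sin Δλ · cos φ₂ = (0.4235)(0.9399) = 0.3980
x = cos φ₁ sin φ₂ − sin φ₁ cos φ₂ cos Δλ = (0.9874)(0.3416) − (0.1584)(0.9399)(0.9059) = 0.2024
θ = atan2(y, x) = 63.05°, so the bearing is 63°.

63°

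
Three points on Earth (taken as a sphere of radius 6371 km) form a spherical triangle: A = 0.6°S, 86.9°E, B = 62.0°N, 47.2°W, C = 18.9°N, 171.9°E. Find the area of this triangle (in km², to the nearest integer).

76359427 km²

Side lengths (central angles): a = 1.6295, b = 1.4917, c = 1.9134 rad; semiperimeter s = 2.5173.
By l'Huilier's theorem, tan(E/4) = √[tan(s/2) tan((s−a)/2) tan((s−b)/2) tan((s−c)/2)], giving spherical excess E = 1.8813 rad.
Area = E·R² = 1.8813 × (6371)² ≈ 76359427 km².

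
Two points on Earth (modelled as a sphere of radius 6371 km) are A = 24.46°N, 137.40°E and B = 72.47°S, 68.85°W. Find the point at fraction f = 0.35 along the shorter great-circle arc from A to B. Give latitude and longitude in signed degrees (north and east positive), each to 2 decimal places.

The central angle between A and B is δ = 2.2662 rad.
With f = 0.35, the slerp weights are sin((1−f)δ)/sin δ = 1.2963 and sin(fδ)/sin δ = 0.9281.
Weighted sum of the unit vectors: (1.2963)·(-0.6700,0.6161,0.4141) + (0.9281)·(0.1087,-0.2809,-0.9536) = (-0.7677, 0.5379, -0.3483).
Converting back: φ = atan2(z, √(x²+y²)) = -20.38°, λ = atan2(y, x) = 144.98°.

-20.38°, 144.98°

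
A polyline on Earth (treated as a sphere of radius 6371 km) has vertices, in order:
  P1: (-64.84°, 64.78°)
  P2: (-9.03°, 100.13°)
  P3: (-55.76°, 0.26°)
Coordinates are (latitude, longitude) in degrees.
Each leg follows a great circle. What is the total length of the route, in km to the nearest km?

16573 km

Leg P1→P2: central angle 1.0650 rad, distance 6784.9 km.
Leg P2→P3: central angle 1.5363 rad, distance 9787.7 km.
Total: 6784.9 + 9787.7 ≈ 16573 km.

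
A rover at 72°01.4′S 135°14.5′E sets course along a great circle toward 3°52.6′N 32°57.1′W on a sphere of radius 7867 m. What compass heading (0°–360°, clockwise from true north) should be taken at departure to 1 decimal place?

Δλ = -168.193° = -2.9355 rad.
y = sin Δλ · cos φ₂ = (-0.2046)(0.9977) = -0.2041
x = cos φ₁ sin φ₂ − sin φ₁ cos φ₂ cos Δλ = (0.3086)(0.0676) − (-0.9512)(0.9977)(-0.9788) = -0.9081
θ = atan2(y, x) = -167.33°; adding 360° gives 192.7°.

192.7°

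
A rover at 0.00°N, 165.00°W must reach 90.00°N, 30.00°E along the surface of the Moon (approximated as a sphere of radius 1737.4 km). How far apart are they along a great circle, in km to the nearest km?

2729 km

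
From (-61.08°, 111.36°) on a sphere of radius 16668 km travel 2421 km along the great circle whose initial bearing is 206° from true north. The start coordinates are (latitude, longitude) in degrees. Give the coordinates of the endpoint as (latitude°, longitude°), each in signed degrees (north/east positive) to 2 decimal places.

-68.28°, 101.49°

Angular distance δ = d/R = 2421/16668 = 0.14525 rad; initial bearing θ = 3.5954 rad.
sin φ₂ = sin φ₁ cos δ + cos φ₁ sin δ cos θ = (-0.8753)(0.9895) + (0.4836)(0.1447)(-0.8988) = -0.9290, so φ₂ = -68.28°.
Δλ = atan2(sin θ sin δ cos φ₁, cos δ − sin φ₁ sin φ₂) = atan2(-0.0307, 0.1763) = -9.871°.
λ₂ = 111.360° − 9.871° = 101.49°.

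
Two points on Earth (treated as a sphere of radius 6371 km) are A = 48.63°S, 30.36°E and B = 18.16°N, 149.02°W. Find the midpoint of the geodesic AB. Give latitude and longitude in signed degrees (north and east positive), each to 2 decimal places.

-56.59°, -147.60°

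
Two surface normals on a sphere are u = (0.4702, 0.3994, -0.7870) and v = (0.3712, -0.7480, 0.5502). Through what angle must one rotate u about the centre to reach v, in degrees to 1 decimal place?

123.9°

u·v = -0.5572; |u| = 1.0000, |v| = 1.0000.
cos θ = (u·v)/(|u||v|) = -0.5572, so θ = 123.9°.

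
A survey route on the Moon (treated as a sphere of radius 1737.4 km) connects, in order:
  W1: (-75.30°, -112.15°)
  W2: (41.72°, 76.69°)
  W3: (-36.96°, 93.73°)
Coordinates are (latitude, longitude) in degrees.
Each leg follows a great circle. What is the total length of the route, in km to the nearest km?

Leg W1→W2: central angle 2.5515 rad, distance 4432.9 km.
Leg W2→W3: central angle 1.3999 rad, distance 2432.1 km.
Total: 4432.9 + 2432.1 ≈ 6865 km.

6865 km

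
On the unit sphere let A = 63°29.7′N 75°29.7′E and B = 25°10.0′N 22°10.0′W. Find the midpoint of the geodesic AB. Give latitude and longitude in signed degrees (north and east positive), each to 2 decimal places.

Central angle δ = 1.2380 rad. Interpolating on the sphere with fraction f = 0.5:
P = [sin((1−f)δ)·A + sin(fδ)·B] / sin δ = 0.6139·A + 0.6139·B in Cartesian coordinates,
giving P = (0.5832, 0.0556, 0.8104), i.e. latitude 54.14°, longitude 5.45°.

54.14°, 5.45°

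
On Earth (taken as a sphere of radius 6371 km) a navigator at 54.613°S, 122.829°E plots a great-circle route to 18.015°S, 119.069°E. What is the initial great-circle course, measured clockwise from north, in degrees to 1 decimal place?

354.0°

Δλ = -3.760° = -0.0656 rad.
y = sin Δλ · cos φ₂ = (-0.0656)(0.9510) = -0.0624
x = cos φ₁ sin φ₂ − sin φ₁ cos φ₂ cos Δλ = (0.5791)(-0.3093) − (-0.8153)(0.9510)(0.9978) = 0.5945
θ = atan2(y, x) = -5.99°; adding 360° gives 354.0°.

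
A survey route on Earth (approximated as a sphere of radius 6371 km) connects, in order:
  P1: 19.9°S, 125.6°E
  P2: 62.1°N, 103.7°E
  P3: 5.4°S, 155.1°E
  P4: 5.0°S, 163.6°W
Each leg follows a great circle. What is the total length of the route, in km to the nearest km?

Leg P1→P2: central angle 1.4632 rad, distance 9321.8 km.
Leg P2→P3: central angle 1.3618 rad, distance 8676.1 km.
Leg P3→P4: central angle 0.7178 rad, distance 4572.8 km.
Total: 9321.8 + 8676.1 + 4572.8 ≈ 22571 km.

22571 km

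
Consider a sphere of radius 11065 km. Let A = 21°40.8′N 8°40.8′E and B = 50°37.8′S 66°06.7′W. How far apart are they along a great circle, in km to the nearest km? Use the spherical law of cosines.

With latitudes φ₁ = 21.680°, φ₂ = -50.630° and longitude difference Δλ = -74.792°:
cos c = sin φ₁ sin φ₂ + cos φ₁ cos φ₂ cos Δλ = (0.3694)(-0.7731) + (0.9293)(0.6343)(0.2623) = -0.13096,
so c = arccos(-0.13096) = 1.70213 rad.
Distance = R·c = 11065 × 1.7021 ≈ 18834 km.

18834 km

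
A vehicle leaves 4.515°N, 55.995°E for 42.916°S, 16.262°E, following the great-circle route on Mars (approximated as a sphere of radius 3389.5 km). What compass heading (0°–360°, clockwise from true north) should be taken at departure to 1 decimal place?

212.9°

Δλ = -39.733° = -0.6935 rad.
y = sin Δλ · cos φ₂ = (-0.6392)(0.7324) = -0.4681
x = cos φ₁ sin φ₂ − sin φ₁ cos φ₂ cos Δλ = (0.9969)(-0.6809) − (0.0787)(0.7324)(0.7690) = -0.7231
θ = atan2(y, x) = -147.08°; adding 360° gives 212.9°.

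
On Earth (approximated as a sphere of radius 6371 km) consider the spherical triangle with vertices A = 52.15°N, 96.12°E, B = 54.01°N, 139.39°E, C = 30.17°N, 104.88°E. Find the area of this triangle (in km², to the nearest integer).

3745681 km²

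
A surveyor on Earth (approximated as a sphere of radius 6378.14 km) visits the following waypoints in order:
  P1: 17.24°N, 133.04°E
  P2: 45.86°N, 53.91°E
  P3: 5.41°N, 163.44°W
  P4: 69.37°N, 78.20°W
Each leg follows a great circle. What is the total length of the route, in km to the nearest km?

30325 km

Leg P1→P2: central angle 1.2259 rad, distance 7818.8 km.
Leg P2→P3: central angle 2.0754 rad, distance 13237.4 km.
Leg P3→P4: central angle 1.4532 rad, distance 9268.6 km.
Total: 7818.8 + 13237.4 + 9268.6 ≈ 30325 km.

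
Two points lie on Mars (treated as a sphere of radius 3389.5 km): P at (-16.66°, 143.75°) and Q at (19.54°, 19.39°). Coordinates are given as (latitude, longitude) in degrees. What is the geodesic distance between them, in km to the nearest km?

Let φ₁ = -0.2908 rad, φ₂ = 0.3410 rad, and Δλ = -2.1705 rad.
Haversine: a = sin²(Δφ/2) + cos φ₁ cos φ₂ sin²(Δλ/2) = 0.0965 + (0.9580)(0.9424)(0.7822) = 0.80272.
Central angle c = 2·arcsin(√a) = 2.22112 rad.
Distance = R·c = 3389.5 × 2.2211 ≈ 7529 km.

7529 km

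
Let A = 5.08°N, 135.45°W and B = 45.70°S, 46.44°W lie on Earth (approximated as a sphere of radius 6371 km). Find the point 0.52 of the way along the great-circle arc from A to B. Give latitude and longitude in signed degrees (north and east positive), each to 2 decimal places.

-28.23°, -99.09°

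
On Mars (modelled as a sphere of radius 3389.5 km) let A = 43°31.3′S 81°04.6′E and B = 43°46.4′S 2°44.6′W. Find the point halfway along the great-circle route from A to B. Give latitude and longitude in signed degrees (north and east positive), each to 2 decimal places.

-52.04°, 39.27°

Central angle δ = 1.0089 rad. Interpolating on the sphere with fraction f = 0.5:
P = [sin((1−f)δ)·A + sin(fδ)·B] / sin δ = 0.5711·A + 0.5711·B in Cartesian coordinates,
giving P = (0.4762, 0.3894, -0.7884), i.e. latitude -52.04°, longitude 39.27°.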